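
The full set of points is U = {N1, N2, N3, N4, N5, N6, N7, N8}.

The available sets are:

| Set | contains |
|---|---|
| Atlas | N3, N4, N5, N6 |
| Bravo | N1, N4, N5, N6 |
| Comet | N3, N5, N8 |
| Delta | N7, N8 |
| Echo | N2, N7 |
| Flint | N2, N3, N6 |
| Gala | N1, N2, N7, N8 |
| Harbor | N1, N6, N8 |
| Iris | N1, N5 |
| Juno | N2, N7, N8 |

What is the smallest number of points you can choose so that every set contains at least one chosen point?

H = {N2, N5, N8} meets every set (each contains at least one member of H), and |H| = 3.
The sets Delta, Flint, Iris are pairwise disjoint, so any hitting set needs a separate point for each — at least 3. Hence 3 is optimal.

3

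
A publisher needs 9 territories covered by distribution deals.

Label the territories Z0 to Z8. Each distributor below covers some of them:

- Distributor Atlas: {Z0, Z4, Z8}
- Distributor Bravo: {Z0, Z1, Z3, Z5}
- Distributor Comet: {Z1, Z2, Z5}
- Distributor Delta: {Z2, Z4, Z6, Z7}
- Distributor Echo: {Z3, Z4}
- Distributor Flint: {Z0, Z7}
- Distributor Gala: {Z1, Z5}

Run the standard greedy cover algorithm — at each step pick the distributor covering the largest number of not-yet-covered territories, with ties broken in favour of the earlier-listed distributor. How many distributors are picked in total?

Greedy: pick Bravo (covers 4 new) → pick Delta (covers 4 new) → pick Atlas (covers 1 new). Total picks: 3.

3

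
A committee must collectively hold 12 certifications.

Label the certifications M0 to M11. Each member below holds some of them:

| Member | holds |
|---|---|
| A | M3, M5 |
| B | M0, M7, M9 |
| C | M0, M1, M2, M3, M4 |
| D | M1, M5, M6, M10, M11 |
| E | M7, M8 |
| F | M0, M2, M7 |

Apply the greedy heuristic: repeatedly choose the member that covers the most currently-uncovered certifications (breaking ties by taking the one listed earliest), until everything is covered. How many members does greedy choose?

4

Greedy: pick C (covers 5 new) → pick D (covers 4 new) → pick B (covers 2 new) → pick E (covers 1 new). Total picks: 4.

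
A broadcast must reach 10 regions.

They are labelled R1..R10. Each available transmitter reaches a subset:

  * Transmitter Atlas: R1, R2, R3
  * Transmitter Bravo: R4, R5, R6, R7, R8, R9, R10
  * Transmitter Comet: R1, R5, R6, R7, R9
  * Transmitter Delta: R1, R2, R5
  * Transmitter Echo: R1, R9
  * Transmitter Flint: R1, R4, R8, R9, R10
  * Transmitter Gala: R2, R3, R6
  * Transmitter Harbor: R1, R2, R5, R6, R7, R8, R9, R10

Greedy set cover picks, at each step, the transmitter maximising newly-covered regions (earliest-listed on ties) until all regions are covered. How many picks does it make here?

Greedy: pick Harbor (covers 8 new) → pick Atlas (covers 1 new) → pick Bravo (covers 1 new). Total picks: 3.
(The true minimum cover uses only 2 transmitters, so greedy is not optimal here.)

3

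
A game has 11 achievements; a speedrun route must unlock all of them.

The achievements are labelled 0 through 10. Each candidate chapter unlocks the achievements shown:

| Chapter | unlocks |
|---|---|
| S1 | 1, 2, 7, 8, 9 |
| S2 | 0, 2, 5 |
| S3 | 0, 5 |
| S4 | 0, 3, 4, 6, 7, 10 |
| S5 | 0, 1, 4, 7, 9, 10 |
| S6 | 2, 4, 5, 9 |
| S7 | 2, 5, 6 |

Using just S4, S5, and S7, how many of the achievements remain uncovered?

Union of S4, S5, S7 = {0, 1, 2, 3, 4, 5, 6, 7, 9, 10}.
Not covered: 8 — 1 achievement.

1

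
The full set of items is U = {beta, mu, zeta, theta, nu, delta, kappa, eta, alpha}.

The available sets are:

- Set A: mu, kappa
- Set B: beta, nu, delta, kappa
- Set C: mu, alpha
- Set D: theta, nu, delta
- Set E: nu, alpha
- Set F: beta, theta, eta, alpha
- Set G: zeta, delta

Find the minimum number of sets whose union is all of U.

Take {A, D, F, G}. Their union is {beta, mu, zeta, theta, nu, delta, kappa, eta, alpha}, which is all 9 items.
No 3 of the 7 sets cover everything (all 35 combinations miss at least one item), so 4 is optimal.

4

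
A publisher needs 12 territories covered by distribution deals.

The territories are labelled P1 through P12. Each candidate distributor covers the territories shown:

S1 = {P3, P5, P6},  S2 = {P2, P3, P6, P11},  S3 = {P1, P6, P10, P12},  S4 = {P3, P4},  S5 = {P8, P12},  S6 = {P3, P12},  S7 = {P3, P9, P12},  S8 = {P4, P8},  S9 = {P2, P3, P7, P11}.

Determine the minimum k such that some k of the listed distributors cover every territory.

Take {S1, S3, S7, S8, S9}. Their union is {P1, P2, P3, P4, P5, P6, P7, P8, P9, P10, P11, P12}, which is all 12 territories.
No 4 of the 9 distributors cover everything (all 126 combinations miss at least one territory), so 5 is optimal.

5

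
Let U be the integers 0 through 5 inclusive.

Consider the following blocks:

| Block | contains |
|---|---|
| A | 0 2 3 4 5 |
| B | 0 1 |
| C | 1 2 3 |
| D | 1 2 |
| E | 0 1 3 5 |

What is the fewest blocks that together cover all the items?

Take {A, C}. Their union is {0, 1, 2, 3, 4, 5}, which is all 6 items.
No single block has all 6 items (the largest, A, has 5), so 2 is optimal.

2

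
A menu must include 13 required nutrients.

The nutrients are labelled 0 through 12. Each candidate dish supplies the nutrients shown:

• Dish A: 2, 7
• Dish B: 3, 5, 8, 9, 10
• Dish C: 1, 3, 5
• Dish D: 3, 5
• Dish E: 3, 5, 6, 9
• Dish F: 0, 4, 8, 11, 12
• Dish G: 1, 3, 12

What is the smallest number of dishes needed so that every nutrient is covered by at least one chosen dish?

5

Take {A, B, C, E, F}. Their union is {0, 1, 2, 3, 4, 5, 6, 7, 8, 9, 10, 11, 12}, which is all 13 nutrients.
No 4 of the 7 dishes cover everything (all 35 combinations miss at least one nutrient), so 5 is optimal.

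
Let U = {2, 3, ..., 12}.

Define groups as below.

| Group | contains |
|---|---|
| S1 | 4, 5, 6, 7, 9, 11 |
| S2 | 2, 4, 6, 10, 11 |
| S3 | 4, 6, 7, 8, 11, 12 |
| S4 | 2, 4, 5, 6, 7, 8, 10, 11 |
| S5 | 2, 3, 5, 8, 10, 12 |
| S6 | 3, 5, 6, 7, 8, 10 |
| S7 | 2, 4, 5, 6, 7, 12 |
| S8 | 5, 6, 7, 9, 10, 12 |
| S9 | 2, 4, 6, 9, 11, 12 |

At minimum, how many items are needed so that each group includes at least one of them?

Take H = {4, 10}. Each listed group contains at least one of these, so H is a hitting set of size 2.
No single item lies in every group, so at least 2 are needed and 2 is optimal.

2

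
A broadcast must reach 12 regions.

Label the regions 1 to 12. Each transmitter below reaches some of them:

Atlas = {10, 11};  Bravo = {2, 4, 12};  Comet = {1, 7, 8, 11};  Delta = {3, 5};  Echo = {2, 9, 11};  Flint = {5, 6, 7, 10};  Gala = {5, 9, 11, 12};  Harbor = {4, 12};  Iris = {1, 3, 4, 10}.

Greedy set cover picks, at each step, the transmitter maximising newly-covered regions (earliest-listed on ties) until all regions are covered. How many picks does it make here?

5

Greedy: pick Comet (covers 4 new) → pick Bravo (covers 3 new) → pick Flint (covers 3 new) → pick Delta (covers 1 new) → pick Echo (covers 1 new). Total picks: 5.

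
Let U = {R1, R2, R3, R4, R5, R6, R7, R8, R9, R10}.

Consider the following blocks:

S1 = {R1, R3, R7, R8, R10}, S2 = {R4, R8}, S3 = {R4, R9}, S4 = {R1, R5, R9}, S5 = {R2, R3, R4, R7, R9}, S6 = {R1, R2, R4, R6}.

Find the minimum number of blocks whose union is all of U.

Take {S1, S4, S6}. Their union is {R1, R2, R3, R4, R5, R6, R7, R8, R9, R10}, which is all 10 elements.
Only S4 contains R5, so S4 is forced; the remaining 7 elements need at least 2 more blocks (each remaining block adds at most 4) — so at least 3 blocks are needed, and 3 is optimal.

3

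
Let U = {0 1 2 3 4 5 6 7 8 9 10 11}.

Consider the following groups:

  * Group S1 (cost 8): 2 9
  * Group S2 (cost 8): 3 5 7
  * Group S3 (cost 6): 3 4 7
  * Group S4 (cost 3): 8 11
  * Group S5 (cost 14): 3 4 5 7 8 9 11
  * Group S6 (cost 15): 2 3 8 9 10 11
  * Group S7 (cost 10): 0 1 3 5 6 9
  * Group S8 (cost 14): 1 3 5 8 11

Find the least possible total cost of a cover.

S3, S6, S7 together cover every point (S3 ∪ S6 ∪ S7 = {0, 1, 2, 3, 4, 5, 6, 7, 8, 9, 10, 11}); total cost 6 + 15 + 10 = 31.
The greedy pick S4, S7, S3, S6 costs 34; no covering selection beats 31.

31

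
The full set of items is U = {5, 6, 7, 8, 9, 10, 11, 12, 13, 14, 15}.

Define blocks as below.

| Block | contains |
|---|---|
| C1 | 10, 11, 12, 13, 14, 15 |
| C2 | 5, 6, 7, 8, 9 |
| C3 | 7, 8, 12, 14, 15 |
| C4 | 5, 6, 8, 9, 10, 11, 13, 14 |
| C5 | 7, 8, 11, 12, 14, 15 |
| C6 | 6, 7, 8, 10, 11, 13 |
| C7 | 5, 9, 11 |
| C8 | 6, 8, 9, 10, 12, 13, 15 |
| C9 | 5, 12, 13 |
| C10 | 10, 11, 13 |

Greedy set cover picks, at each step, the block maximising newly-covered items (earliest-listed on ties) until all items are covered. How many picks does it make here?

Greedy: pick C4 (covers 8 new) → pick C3 (covers 3 new). Total picks: 2.

2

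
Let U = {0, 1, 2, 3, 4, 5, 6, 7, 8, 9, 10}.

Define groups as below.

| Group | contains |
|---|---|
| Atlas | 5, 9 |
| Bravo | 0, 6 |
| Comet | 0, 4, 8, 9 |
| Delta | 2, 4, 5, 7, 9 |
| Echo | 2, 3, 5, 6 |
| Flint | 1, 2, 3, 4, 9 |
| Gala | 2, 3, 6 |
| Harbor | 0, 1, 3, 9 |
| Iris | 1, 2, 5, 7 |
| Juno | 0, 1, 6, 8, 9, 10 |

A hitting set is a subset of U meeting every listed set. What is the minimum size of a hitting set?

3

The 3 points {0, 3, 5} hit every group.
No choice of 2 points meets every group, so 3 is the minimum.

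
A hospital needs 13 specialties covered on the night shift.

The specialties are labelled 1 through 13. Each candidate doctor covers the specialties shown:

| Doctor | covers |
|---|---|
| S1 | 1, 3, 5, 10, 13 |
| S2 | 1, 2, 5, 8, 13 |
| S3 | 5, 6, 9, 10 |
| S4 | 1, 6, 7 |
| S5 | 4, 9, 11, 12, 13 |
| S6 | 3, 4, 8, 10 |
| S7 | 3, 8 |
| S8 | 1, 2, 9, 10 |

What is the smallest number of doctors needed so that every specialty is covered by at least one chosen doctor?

4

Take {S1, S2, S4, S5}. Their union is {1, 2, 3, 4, 5, 6, 7, 8, 9, 10, 11, 12, 13}, which is all 13 specialties.
No 3 of the 8 doctors cover everything (all 56 combinations miss at least one specialty), so 4 is optimal.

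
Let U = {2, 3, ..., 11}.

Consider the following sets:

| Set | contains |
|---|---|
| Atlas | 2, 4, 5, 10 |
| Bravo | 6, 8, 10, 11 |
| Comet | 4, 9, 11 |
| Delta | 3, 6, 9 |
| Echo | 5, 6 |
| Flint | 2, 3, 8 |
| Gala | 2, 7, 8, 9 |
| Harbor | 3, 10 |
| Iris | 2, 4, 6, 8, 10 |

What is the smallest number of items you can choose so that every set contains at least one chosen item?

Take H = {3, 4, 6, 9}. Each listed set contains at least one of these, so H is a hitting set of size 4.
No choice of 3 items meets every set, so 4 is the minimum.

4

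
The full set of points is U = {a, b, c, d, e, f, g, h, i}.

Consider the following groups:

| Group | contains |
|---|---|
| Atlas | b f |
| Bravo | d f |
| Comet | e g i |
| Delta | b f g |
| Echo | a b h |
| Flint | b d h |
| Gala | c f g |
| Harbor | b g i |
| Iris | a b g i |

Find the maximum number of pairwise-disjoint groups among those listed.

Bravo, Comet, Echo are pairwise disjoint (Bravo={d,f}; Comet={e,g,i}; Echo={a,b,h}).
Every remaining group overlaps one of these, and no 4 of the listed groups are pairwise disjoint, so 3 is the maximum.

3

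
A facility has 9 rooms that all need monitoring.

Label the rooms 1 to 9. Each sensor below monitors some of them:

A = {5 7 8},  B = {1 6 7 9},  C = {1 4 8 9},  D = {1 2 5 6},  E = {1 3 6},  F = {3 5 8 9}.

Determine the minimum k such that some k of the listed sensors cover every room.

Take {A, C, D, F}. Their union is {1, 2, 3, 4, 5, 6, 7, 8, 9}, which is all 9 rooms.
No 3 of the 6 sensors cover everything (all 20 combinations miss at least one room), so 4 is optimal.

4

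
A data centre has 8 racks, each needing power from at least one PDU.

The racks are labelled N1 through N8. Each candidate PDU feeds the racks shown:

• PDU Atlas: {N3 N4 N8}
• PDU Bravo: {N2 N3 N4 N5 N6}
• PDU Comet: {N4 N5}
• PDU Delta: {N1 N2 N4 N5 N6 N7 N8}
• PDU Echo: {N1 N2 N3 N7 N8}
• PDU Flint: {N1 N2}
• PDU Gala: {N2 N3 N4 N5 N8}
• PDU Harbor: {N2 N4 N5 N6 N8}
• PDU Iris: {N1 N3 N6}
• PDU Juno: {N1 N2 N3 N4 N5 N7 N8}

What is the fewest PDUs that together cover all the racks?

Delta and Gala together: Delta ∪ Gala = {N1, N2, N3, N4, N5, N6, N7, N8} — every rack is covered.
No single PDU has all 8 racks (the largest, Delta, has 7), so 2 is optimal.

2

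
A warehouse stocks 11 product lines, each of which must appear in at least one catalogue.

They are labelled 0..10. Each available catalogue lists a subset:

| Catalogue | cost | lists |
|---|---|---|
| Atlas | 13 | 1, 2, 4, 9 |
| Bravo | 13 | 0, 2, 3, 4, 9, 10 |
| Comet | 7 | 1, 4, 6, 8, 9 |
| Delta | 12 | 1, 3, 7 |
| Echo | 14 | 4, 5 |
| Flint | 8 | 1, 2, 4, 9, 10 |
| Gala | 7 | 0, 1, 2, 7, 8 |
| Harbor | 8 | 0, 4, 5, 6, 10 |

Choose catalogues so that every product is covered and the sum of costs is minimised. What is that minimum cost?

28

Bravo, Gala, Harbor together cover every product (Bravo ∪ Gala ∪ Harbor = {0, 1, 2, 3, 4, 5, 6, 7, 8, 9, 10}); total cost 13 + 7 + 8 = 28.
The greedy pick Comet, Gala, Harbor, Delta costs 34; no covering selection beats 28.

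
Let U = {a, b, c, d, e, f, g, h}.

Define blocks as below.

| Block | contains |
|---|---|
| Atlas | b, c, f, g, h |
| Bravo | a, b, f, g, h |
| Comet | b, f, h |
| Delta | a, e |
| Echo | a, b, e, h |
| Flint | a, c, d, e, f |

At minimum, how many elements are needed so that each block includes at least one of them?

2

The 2 elements {a, b} hit every block.
The blocks Comet, Delta are pairwise disjoint, so any hitting set needs a separate element for each — at least 2. Hence 2 is optimal.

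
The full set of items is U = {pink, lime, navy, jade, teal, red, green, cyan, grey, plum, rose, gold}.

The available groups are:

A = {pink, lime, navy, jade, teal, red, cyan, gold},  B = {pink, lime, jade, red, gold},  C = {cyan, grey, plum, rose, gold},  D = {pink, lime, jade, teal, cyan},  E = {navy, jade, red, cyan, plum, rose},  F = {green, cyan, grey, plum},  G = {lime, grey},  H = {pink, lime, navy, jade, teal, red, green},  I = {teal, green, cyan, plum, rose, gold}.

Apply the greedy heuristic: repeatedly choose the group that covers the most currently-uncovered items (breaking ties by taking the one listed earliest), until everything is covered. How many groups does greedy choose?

3

Greedy: pick A (covers 8 new) → pick C (covers 3 new) → pick F (covers 1 new). Total picks: 3.
(The true minimum cover uses only 2 groups, so greedy is not optimal here.)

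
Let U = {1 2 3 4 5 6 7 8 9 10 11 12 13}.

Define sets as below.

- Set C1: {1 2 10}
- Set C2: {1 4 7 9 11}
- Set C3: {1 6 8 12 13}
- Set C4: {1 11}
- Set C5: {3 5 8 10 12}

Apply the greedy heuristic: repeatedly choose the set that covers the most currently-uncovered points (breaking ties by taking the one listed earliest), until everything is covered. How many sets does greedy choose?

4

Greedy: pick C2 (covers 5 new) → pick C5 (covers 5 new) → pick C3 (covers 2 new) → pick C1 (covers 1 new). Total picks: 4.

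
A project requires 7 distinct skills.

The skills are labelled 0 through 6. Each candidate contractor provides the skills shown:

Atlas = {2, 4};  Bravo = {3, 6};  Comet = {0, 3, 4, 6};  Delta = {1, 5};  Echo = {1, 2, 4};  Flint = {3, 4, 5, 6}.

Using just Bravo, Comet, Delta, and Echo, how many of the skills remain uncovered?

0

Union of Bravo, Comet, Delta, Echo = {0, 1, 2, 3, 4, 5, 6} — that's every skill, so 0 are uncovered.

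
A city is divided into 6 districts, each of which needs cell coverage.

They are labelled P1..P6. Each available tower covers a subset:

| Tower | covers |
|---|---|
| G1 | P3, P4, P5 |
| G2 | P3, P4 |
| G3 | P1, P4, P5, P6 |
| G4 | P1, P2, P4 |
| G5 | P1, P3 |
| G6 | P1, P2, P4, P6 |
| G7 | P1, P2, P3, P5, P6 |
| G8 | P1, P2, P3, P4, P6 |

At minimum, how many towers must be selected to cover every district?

2

Take {G2, G7}. Their union is {P1, P2, P3, P4, P5, P6}, which is all 6 districts.
No single tower has all 6 districts (the largest, G7, has 5), so 2 is optimal.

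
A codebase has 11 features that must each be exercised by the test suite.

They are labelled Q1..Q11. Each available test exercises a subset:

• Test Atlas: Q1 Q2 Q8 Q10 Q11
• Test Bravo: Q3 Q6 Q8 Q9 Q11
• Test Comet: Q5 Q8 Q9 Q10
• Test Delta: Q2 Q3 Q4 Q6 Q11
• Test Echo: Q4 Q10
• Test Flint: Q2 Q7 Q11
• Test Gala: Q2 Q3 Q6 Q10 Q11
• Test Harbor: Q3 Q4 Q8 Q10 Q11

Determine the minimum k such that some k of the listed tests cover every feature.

4

Take {Atlas, Comet, Delta, Flint}. Their union is {Q1, Q2, Q3, Q4, Q5, Q6, Q7, Q8, Q9, Q10, Q11}, which is all 11 features.
No 3 of the 8 tests cover everything (all 56 combinations miss at least one feature), so 4 is optimal.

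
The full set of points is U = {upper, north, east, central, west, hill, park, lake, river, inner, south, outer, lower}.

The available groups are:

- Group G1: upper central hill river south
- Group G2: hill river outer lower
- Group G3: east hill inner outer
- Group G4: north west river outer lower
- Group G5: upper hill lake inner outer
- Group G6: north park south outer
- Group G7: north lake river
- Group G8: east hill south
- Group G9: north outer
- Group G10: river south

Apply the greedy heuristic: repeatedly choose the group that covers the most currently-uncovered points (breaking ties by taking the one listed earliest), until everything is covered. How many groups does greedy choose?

Greedy: pick G1 (covers 5 new) → pick G4 (covers 4 new) → pick G3 (covers 2 new) → pick G5 (covers 1 new) → pick G6 (covers 1 new). Total picks: 5.

5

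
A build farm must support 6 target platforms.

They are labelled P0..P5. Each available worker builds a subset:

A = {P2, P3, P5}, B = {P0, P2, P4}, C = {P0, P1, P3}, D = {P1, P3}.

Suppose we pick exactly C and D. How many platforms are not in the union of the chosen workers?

Union of C, D = {P0, P1, P3}.
Not covered: P2, P4, P5 — 3 platforms.

3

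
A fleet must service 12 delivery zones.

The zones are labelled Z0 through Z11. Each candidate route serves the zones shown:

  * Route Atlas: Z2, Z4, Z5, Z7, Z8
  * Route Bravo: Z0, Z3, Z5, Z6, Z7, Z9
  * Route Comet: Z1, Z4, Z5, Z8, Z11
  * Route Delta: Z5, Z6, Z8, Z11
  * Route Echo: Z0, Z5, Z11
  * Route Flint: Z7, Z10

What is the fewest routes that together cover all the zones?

Atlas and Bravo and Comet and Flint together: Atlas ∪ Bravo ∪ Comet ∪ Flint = {Z0, Z1, Z2, Z3, Z4, Z5, Z6, Z7, Z8, Z9, Z10, Z11} — every zone is covered.
No 3 of the 6 routes cover everything (all 20 combinations miss at least one zone), so 4 is optimal.

4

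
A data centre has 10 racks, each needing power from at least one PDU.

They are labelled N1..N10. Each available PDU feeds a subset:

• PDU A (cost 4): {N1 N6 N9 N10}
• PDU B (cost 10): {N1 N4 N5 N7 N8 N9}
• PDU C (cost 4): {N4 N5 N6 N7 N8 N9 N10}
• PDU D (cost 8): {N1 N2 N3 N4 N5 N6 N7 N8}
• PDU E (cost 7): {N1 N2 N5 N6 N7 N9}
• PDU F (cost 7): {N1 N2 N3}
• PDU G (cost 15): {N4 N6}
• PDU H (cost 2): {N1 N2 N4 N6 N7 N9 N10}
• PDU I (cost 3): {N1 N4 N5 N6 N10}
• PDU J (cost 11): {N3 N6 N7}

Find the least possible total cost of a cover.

10

D, H together cover every rack (D ∪ H = {N1, N2, N3, N4, N5, N6, N7, N8, N9, N10}); total cost 8 + 2 = 10.
The greedy pick H, C, F costs 13; no covering selection beats 10.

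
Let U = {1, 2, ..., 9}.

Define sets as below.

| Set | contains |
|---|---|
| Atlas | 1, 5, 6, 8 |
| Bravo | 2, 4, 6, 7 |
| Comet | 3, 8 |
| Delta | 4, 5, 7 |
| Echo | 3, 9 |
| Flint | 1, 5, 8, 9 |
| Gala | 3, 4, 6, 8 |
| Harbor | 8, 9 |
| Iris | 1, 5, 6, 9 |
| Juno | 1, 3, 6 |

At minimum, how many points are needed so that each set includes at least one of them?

The 4 points {1, 7, 8, 9} hit every set.
No choice of 3 points meets every set, so 4 is the minimum.

4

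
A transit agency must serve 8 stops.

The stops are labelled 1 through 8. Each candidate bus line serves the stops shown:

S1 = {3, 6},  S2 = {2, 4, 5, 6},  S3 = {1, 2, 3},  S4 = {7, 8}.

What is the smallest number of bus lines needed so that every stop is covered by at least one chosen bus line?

Take {S2, S3, S4}. Their union is {1, 2, 3, 4, 5, 6, 7, 8}, which is all 8 stops.
Only S3 contains 1, so S3 is forced; the remaining 5 stops need at least 2 more bus lines (each remaining bus line adds at most 3) — so at least 3 bus lines are needed, and 3 is optimal.

3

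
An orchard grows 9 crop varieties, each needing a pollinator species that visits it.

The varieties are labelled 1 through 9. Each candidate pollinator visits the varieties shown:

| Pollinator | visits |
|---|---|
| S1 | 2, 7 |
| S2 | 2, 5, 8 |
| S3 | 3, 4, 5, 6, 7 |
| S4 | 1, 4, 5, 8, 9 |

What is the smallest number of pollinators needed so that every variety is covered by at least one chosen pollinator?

S2 and S3 and S4 together: S2 ∪ S3 ∪ S4 = {1, 2, 3, 4, 5, 6, 7, 8, 9} — every variety is covered.
Only S4 contains 1, so S4 is forced; the remaining 4 varieties need at least 2 more pollinators (each remaining pollinator adds at most 3) — so at least 3 pollinators are needed, and 3 is optimal.

3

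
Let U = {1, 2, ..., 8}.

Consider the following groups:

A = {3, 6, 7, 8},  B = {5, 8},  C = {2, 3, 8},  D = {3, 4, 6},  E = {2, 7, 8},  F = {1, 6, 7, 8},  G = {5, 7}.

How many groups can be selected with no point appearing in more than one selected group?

B, D are pairwise disjoint (B={5,8}; D={3,4,6}).
Every remaining group overlaps one of these, and no 3 of the listed groups are pairwise disjoint, so 2 is the maximum.

2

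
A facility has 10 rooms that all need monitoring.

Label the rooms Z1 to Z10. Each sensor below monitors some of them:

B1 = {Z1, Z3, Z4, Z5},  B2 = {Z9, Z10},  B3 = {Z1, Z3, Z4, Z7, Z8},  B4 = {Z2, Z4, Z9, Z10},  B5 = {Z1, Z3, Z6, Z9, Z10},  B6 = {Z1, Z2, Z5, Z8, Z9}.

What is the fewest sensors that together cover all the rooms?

3

B3 and B5 and B6 together: B3 ∪ B5 ∪ B6 = {Z1, Z2, Z3, Z4, Z5, Z6, Z7, Z8, Z9, Z10} — every room is covered.
Only B5 contains Z6, so B5 is forced; the remaining 5 rooms need at least 2 more sensors (each remaining sensor adds at most 3) — so at least 3 sensors are needed, and 3 is optimal.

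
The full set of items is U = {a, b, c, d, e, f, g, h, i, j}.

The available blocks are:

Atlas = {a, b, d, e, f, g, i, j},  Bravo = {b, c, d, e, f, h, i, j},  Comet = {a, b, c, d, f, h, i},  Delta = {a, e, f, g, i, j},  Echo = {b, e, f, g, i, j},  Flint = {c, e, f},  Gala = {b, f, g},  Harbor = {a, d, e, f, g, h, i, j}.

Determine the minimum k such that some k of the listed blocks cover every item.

Take {Bravo, Harbor}. Their union is {a, b, c, d, e, f, g, h, i, j}, which is all 10 items.
No single block has all 10 items (the largest, Atlas, has 8), so 2 is optimal.

2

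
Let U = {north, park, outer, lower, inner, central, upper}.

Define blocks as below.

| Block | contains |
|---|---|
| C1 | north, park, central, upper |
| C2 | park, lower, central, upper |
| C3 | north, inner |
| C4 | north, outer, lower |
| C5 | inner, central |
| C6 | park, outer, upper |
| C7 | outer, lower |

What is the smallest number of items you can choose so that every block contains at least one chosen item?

H = {outer, inner, central} meets every block (each contains at least one member of H), and |H| = 3.
No choice of 2 items meets every block, so 3 is the minimum.

3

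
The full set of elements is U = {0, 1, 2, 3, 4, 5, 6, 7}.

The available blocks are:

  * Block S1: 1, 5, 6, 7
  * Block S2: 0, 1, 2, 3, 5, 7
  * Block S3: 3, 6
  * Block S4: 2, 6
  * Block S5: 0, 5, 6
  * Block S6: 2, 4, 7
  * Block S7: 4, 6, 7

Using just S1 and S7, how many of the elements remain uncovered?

3

Union of S1, S7 = {1, 4, 5, 6, 7}.
Not covered: 0, 2, 3 — 3 elements.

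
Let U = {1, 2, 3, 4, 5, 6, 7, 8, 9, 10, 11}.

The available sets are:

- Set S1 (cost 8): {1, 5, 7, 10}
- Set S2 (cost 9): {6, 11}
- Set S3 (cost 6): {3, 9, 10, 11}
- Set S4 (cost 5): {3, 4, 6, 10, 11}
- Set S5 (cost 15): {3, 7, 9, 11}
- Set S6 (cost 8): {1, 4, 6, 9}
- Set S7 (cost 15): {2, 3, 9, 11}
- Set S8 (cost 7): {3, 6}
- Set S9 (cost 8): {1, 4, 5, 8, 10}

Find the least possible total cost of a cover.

S1, S4, S7, S9 together cover every point (S1 ∪ S4 ∪ S7 ∪ S9 = {1, 2, 3, 4, 5, 6, 7, 8, 9, 10, 11}); total cost 8 + 5 + 15 + 8 = 36.
The greedy pick S4, S1, S3, S9, S7 costs 42; no covering selection beats 36.

36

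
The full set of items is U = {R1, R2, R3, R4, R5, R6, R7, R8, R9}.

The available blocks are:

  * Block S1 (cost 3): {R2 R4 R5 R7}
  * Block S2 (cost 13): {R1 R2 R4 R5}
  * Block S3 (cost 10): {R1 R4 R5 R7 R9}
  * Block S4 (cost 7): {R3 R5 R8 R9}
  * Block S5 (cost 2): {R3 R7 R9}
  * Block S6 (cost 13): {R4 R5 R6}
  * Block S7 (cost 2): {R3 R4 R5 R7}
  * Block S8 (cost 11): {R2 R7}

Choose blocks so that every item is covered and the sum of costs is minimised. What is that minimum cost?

S1, S3, S4, S6 together cover every item (S1 ∪ S3 ∪ S4 ∪ S6 = {R1, R2, R3, R4, R5, R6, R7, R8, R9}); total cost 3 + 10 + 7 + 13 = 33.
The greedy pick S7, S5, S1, S4, S3, S6 costs 37; no covering selection beats 33.

33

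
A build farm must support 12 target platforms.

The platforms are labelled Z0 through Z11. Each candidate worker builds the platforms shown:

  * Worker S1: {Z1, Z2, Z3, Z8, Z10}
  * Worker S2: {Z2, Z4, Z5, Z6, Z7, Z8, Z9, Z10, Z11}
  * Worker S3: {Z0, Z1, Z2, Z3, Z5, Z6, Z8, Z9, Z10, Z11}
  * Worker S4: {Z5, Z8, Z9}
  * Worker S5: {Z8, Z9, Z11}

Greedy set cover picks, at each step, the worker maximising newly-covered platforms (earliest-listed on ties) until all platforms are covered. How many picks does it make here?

Greedy: pick S3 (covers 10 new) → pick S2 (covers 2 new). Total picks: 2.

2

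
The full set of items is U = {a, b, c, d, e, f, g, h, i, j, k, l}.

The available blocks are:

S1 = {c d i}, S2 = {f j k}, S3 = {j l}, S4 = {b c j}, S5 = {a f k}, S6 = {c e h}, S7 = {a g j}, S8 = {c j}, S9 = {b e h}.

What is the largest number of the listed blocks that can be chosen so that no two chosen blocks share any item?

S1, S3, S5, S9 are pairwise disjoint (S1={c,d,i}; S3={j,l}; S5={a,f,k}; S9={b,e,h}).
Every remaining block overlaps one of these, and no 5 of the listed blocks are pairwise disjoint, so 4 is the maximum.

4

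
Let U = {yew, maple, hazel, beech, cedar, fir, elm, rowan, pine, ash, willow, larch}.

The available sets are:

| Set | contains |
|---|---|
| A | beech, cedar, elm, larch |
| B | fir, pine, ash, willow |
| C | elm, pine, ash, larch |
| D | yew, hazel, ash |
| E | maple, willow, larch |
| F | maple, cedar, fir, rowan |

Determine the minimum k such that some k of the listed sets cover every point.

4

A, B, D, and F cover everything between them: the union {yew, maple, hazel, beech, cedar, fir, elm, rowan, pine, ash, willow, larch} is all of U.
Only D contains yew, so D is forced; the remaining 9 points need at least 3 more sets (each remaining set adds at most 4) — so at least 4 sets are needed, and 4 is optimal.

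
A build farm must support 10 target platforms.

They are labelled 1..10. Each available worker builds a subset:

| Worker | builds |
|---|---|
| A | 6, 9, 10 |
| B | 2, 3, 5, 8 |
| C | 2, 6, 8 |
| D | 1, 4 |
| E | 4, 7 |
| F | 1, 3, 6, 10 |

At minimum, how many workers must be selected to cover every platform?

A and B and E and F together: A ∪ B ∪ E ∪ F = {1, 2, 3, 4, 5, 6, 7, 8, 9, 10} — every platform is covered.
No 3 of the 6 workers cover everything (all 20 combinations miss at least one platform), so 4 is optimal.

4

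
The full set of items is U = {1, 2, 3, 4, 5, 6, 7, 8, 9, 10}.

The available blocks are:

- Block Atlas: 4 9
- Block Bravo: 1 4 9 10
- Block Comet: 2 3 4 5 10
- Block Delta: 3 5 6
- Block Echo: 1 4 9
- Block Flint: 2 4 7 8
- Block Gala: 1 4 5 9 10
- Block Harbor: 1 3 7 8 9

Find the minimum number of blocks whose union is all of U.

3

Comet, Delta, and Harbor cover everything between them: the union {1, 2, 3, 4, 5, 6, 7, 8, 9, 10} is all of U.
Only Delta contains 6, so Delta is forced; the remaining 7 items need at least 2 more blocks (each remaining block adds at most 4) — so at least 3 blocks are needed, and 3 is optimal.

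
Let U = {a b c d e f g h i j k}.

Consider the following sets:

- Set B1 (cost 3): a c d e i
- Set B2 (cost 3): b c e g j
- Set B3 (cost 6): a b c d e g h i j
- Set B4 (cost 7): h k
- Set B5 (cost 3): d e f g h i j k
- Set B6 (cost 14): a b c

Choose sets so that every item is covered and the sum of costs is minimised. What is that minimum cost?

9

B1, B2, B5 together cover every item (B1 ∪ B2 ∪ B5 = {a, b, c, d, e, f, g, h, i, j, k}); total cost 3 + 3 + 3 = 9.
No covering selection has total cost below 9.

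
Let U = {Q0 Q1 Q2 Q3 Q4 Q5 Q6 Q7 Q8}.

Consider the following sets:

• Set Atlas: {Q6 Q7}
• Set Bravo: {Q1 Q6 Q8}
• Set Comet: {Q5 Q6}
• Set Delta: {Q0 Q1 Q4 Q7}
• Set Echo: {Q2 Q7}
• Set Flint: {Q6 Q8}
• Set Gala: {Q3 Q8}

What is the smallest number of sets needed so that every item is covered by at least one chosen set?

Take {Comet, Delta, Echo, Gala}. Their union is {Q0, Q1, Q2, Q3, Q4, Q5, Q6, Q7, Q8}, which is all 9 items.
Only Delta contains Q0, so Delta is forced; the remaining 5 items need at least 3 more sets (each remaining set adds at most 2) — so at least 4 sets are needed, and 4 is optimal.

4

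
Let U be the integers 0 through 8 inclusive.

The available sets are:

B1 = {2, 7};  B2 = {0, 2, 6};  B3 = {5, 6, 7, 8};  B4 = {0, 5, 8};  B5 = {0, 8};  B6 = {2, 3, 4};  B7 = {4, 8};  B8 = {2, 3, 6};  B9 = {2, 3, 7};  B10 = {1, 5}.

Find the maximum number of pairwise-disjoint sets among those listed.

3

B2, B7, B10 are pairwise disjoint (B2={0,2,6}; B7={4,8}; B10={1,5}).
Every remaining set overlaps one of these, and no 4 of the listed sets are pairwise disjoint, so 3 is the maximum.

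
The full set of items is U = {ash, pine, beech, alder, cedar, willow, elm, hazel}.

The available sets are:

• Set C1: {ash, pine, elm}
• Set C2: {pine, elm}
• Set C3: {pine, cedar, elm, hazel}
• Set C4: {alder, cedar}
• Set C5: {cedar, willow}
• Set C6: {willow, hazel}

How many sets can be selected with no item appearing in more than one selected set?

C2, C4, C6 are pairwise disjoint (C2={pine,elm}; C4={alder,cedar}; C6={willow,hazel}).
Every remaining set overlaps one of these, and no 4 of the listed sets are pairwise disjoint, so 3 is the maximum.

3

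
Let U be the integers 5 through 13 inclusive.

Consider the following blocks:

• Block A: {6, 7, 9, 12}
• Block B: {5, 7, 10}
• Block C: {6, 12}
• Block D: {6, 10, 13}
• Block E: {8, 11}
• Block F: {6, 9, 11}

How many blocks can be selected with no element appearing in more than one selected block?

3

B, C, E are pairwise disjoint (B={5,7,10}; C={6,12}; E={8,11}).
Every remaining block overlaps one of these, and no 4 of the listed blocks are pairwise disjoint, so 3 is the maximum.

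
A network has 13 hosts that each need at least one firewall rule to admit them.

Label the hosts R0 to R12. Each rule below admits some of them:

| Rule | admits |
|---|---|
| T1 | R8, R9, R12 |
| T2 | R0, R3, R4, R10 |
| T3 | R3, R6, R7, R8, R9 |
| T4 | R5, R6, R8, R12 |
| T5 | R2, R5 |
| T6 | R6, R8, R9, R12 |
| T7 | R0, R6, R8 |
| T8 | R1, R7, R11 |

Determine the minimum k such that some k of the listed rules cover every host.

Take {T2, T5, T6, T8}. Their union is {R0, R1, R2, R3, R4, R5, R6, R7, R8, R9, R10, R11, R12}, which is all 13 hosts.
Only T8 contains R1, so T8 is forced; the remaining 10 hosts need at least 3 more rules (each remaining rule adds at most 4) — so at least 4 rules are needed, and 4 is optimal.

4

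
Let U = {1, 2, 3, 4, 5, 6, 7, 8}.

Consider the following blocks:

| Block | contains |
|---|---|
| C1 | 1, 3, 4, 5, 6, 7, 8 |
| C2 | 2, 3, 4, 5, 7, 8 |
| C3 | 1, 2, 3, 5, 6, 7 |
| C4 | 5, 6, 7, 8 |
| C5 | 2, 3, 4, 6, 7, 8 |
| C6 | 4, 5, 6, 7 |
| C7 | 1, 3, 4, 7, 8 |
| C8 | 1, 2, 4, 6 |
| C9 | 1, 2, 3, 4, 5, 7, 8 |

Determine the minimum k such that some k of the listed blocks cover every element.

2

C8 and C9 cover everything between them: the union {1, 2, 3, 4, 5, 6, 7, 8} is all of U.
No single block has all 8 elements (the largest, C1, has 7), so 2 is optimal.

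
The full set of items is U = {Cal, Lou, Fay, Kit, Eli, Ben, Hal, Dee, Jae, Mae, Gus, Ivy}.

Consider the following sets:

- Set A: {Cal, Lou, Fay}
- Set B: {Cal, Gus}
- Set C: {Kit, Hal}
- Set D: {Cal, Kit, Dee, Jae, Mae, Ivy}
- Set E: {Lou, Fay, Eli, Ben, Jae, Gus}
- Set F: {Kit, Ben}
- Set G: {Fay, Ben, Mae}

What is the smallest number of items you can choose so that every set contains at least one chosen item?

The 3 items {Fay, Kit, Gus} hit every set.
The sets B, C, G are pairwise disjoint, so any hitting set needs a separate item for each — at least 3. Hence 3 is optimal.

3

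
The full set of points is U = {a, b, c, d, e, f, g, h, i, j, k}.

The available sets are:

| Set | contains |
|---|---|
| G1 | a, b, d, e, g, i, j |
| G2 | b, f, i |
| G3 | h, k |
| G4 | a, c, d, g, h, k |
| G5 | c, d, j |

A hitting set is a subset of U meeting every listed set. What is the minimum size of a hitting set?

T = {b, d, h} meets every set (each contains at least one member of T), and |T| = 3.
The sets G2, G3, G5 are pairwise disjoint, so any hitting set needs a separate point for each — at least 3. Hence 3 is optimal.

3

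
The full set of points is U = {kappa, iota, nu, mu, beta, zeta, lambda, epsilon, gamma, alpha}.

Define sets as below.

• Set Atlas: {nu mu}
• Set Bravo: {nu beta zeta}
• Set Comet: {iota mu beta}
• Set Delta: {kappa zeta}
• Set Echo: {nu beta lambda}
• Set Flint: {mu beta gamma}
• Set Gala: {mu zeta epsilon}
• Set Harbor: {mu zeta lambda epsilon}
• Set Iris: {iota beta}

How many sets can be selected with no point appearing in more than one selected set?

Atlas, Delta, Iris are pairwise disjoint (Atlas={nu,mu}; Delta={kappa,zeta}; Iris={iota,beta}).
Every remaining set overlaps one of these, and no 4 of the listed sets are pairwise disjoint, so 3 is the maximum.

3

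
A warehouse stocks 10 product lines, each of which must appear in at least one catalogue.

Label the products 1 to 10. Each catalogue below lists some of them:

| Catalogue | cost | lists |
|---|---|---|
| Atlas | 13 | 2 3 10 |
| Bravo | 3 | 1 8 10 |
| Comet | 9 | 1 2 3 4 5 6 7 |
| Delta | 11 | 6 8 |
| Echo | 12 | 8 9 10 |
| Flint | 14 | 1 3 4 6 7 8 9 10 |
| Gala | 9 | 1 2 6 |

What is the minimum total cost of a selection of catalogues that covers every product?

Comet, Echo together cover every product (Comet ∪ Echo = {1, 2, 3, 4, 5, 6, 7, 8, 9, 10}); total cost 9 + 12 = 21.
The greedy pick Bravo, Comet, Echo costs 24; no covering selection beats 21.

21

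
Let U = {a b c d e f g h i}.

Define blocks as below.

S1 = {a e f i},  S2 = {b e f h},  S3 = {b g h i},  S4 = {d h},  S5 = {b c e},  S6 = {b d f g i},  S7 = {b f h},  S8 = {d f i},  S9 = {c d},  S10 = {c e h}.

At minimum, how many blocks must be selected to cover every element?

3

S1 and S3 and S9 together: S1 ∪ S3 ∪ S9 = {a, b, c, d, e, f, g, h, i} — every element is covered.
Only S1 contains a, so S1 is forced; the remaining 5 elements need at least 2 more blocks (each remaining block adds at most 3) — so at least 3 blocks are needed, and 3 is optimal.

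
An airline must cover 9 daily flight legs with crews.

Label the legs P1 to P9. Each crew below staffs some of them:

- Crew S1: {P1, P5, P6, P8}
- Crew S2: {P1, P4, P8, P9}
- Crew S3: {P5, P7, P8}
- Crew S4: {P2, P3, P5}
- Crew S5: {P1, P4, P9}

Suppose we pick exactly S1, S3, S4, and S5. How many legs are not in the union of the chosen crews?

Union of S1, S3, S4, S5 = {P1, P2, P3, P4, P5, P6, P7, P8, P9} — that's every leg, so 0 are uncovered.

0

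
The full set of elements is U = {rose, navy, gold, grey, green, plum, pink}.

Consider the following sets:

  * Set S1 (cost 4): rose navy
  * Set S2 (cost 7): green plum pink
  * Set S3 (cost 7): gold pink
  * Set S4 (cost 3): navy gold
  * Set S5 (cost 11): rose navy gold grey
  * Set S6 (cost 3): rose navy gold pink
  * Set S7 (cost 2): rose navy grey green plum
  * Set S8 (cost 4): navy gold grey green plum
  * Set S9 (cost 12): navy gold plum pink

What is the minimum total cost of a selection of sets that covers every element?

S6, S7 together cover every element (S6 ∪ S7 = {rose, navy, gold, grey, green, plum, pink}); total cost 3 + 2 = 5.
No covering selection has total cost below 5.

5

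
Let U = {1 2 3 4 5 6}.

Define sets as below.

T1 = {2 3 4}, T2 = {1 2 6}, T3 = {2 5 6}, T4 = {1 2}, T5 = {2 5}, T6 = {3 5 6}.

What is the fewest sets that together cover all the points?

3

T1 and T2 and T3 together: T1 ∪ T2 ∪ T3 = {1, 2, 3, 4, 5, 6} — every point is covered.
Only T1 contains 4, so T1 is forced; the remaining 3 points need at least 2 more sets (each remaining set adds at most 2) — so at least 3 sets are needed, and 3 is optimal.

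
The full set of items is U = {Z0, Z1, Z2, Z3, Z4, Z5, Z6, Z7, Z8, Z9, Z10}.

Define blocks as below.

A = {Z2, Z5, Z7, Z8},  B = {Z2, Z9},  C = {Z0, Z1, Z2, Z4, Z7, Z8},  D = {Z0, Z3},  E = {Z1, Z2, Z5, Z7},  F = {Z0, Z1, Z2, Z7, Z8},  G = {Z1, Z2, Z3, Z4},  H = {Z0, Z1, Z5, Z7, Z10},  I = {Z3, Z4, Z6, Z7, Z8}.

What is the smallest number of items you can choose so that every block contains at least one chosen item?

3

Take T = {Z3, Z7, Z9}. Each listed block contains at least one of these, so T is a hitting set of size 3.
No choice of 2 items meets every block, so 3 is the minimum.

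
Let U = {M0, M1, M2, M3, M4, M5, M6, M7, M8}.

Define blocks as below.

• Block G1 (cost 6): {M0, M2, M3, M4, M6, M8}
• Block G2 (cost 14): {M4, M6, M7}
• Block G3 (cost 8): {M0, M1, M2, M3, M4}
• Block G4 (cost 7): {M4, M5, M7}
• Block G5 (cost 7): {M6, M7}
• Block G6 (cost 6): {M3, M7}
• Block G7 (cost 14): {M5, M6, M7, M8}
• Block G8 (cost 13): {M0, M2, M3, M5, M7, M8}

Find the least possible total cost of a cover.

21

G1, G3, G4 together cover every item (G1 ∪ G3 ∪ G4 = {M0, M1, M2, M3, M4, M5, M6, M7, M8}); total cost 6 + 8 + 7 = 21.
No covering selection has total cost below 21.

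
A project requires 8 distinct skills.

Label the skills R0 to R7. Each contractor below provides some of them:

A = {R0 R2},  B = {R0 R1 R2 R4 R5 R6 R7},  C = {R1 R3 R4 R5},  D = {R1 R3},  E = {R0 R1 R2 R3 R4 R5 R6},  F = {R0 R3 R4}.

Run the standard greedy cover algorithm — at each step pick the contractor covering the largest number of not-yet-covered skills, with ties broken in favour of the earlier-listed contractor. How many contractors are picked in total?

2

Greedy: pick B (covers 7 new) → pick C (covers 1 new). Total picks: 2.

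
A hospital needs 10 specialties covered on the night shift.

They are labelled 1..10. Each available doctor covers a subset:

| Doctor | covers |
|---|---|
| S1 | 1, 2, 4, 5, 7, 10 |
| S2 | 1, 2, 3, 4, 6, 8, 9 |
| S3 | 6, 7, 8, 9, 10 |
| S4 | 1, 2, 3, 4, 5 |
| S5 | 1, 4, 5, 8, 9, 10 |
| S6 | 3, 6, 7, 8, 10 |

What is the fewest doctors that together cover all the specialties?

S3 and S4 together: S3 ∪ S4 = {1, 2, 3, 4, 5, 6, 7, 8, 9, 10} — every specialty is covered.
No single doctor has all 10 specialties (the largest, S2, has 7), so 2 is optimal.

2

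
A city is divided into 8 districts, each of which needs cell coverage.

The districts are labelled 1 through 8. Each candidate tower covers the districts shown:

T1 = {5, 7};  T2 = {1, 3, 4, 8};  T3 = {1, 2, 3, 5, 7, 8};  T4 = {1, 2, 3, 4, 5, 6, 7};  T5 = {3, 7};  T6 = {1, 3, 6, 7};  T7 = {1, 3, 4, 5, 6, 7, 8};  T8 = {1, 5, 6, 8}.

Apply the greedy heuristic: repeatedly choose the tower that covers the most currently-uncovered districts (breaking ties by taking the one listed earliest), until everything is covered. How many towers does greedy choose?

2

Greedy: pick T4 (covers 7 new) → pick T2 (covers 1 new). Total picks: 2.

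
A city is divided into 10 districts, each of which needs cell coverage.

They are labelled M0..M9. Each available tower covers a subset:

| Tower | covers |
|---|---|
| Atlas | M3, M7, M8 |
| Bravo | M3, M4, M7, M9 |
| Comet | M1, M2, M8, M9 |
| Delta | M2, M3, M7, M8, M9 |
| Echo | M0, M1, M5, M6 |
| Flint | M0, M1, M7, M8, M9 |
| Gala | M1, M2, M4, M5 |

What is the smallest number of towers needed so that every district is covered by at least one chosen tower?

Take {Delta, Echo, Gala}. Their union is {M0, M1, M2, M3, M4, M5, M6, M7, M8, M9}, which is all 10 districts.
Only Echo contains M6, so Echo is forced; the remaining 6 districts need at least 2 more towers (each remaining tower adds at most 5) — so at least 3 towers are needed, and 3 is optimal.

3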